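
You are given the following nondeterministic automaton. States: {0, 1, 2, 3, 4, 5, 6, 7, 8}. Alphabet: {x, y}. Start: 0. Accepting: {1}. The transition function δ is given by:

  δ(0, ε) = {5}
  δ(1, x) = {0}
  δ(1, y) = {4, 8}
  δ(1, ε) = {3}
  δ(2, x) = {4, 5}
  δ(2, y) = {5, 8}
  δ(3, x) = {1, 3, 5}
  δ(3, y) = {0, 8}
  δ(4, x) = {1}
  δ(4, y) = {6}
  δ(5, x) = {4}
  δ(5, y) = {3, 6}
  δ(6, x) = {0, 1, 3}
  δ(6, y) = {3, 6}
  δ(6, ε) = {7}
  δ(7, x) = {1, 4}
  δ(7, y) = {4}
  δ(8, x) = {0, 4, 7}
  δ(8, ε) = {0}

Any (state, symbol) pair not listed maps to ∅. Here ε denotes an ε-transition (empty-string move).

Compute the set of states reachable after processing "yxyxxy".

Start: ε-closure({0}) = {0, 5}.
Read 'y': 0→∅, 5→{3, 6}; union {3, 6}; ε-closure = {3, 6, 7}.
Read 'x': 3→{1, 3, 5}, 6→{0, 1, 3}, 7→{1, 4}; now {0, 1, 3, 4, 5}.
Read 'y': 0→∅, 1→{4, 8}, 3→{0, 8}, 4→{6}, 5→{3, 6}; union {0, 3, 4, 6, 8}; ε-closure = {0, 3, 4, 5, 6, 7, 8}.
Read 'x': 0→∅, 3→{1, 3, 5}, 4→{1}, 5→{4}, 6→{0, 1, 3}, 7→{1, 4}, 8→{0, 4, 7}; now {0, 1, 3, 4, 5, 7}.
Read 'x': 0→∅, 1→{0}, 3→{1, 3, 5}, 4→{1}, 5→{4}, 7→{1, 4}; now {0, 1, 3, 4, 5}.
Read 'y': 0→∅, 1→{4, 8}, 3→{0, 8}, 4→{6}, 5→{3, 6}; union {0, 3, 4, 6, 8}; ε-closure = {0, 3, 4, 5, 6, 7, 8}.

{0, 3, 4, 5, 6, 7, 8}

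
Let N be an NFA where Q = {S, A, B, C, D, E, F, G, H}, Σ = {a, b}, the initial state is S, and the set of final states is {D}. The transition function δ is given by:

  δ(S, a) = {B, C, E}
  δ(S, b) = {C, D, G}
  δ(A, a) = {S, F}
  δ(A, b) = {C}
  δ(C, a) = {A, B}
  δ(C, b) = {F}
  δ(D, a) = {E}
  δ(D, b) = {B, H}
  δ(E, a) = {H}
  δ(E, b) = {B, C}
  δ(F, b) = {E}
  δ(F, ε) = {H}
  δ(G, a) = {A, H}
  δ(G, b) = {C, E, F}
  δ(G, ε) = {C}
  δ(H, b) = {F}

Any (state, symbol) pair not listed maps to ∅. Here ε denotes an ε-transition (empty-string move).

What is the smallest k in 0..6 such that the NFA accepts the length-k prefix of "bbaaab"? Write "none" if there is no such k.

1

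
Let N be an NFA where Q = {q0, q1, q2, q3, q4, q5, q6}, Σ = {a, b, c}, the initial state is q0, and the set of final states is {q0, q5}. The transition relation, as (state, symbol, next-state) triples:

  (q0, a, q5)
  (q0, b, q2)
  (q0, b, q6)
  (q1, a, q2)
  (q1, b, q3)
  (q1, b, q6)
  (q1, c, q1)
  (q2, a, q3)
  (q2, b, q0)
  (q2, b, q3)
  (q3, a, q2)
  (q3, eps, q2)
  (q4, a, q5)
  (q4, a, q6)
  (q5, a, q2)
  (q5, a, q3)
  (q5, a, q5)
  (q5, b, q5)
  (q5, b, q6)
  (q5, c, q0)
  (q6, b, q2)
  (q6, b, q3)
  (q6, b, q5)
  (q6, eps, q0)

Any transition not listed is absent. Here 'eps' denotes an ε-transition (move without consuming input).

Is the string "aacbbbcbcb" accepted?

No

Start in {q0}.
Read 'a': q0→{q5}; now {q5}.
Read 'a': q5→{q2, q3, q5}; now {q2, q3, q5}.
Read 'c': q2→∅, q3→∅, q5→{q0}; now {q0}.
Read 'b': q0→{q2, q6}; union {q2, q6}; ε-closure = {q0, q2, q6}.
Read 'b': q0→{q2, q6}, q2→{q0, q3}, q6→{q2, q3, q5}; now {q0, q2, q3, q5, q6}.
Read 'b': q0→{q2, q6}, q2→{q0, q3}, q3→∅, q5→{q5, q6}, q6→{q2, q3, q5}; now {q0, q2, q3, q5, q6}.
Read 'c': q0→∅, q2→∅, q3→∅, q5→{q0}, q6→∅; now {q0}.
Read 'b': q0→{q2, q6}; union {q2, q6}; ε-closure = {q0, q2, q6}.
Read 'c': q0→∅, q2→∅, q6→∅; now ∅.
The set is empty and remains empty for the remaining 1 symbol.
The final set ∅ contains no accepting state.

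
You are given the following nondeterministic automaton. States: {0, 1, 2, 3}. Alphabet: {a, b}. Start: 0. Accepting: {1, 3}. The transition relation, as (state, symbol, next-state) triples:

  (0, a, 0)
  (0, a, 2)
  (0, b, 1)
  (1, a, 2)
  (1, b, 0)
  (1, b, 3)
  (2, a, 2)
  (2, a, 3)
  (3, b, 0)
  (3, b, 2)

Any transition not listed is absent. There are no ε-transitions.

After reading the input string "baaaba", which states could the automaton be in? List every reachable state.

{0, 2, 3}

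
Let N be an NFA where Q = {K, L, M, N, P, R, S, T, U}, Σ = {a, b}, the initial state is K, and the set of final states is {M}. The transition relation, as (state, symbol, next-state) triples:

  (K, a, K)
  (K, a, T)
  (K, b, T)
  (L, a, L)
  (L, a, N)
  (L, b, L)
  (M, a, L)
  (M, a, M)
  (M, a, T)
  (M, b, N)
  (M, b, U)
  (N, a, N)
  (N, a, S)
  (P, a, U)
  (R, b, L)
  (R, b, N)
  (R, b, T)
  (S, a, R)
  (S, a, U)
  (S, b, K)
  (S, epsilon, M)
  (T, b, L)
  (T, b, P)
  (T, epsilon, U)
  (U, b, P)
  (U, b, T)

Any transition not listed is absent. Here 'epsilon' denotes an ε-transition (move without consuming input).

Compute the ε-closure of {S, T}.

Begin with {S, T}.
ε-move T → U; add U.
ε-move S → M; add M.

{M, S, T, U}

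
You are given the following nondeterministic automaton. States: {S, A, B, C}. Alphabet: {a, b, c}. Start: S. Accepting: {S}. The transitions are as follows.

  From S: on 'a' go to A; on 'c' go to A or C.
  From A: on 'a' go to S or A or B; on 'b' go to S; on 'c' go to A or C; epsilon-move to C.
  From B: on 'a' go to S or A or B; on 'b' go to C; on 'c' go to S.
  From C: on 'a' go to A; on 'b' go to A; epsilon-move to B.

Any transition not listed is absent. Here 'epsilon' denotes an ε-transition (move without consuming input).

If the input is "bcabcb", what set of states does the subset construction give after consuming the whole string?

∅

Start in {S}.
Read 'b': S→∅; now ∅.
The set is empty and remains empty for the remaining 5 symbols.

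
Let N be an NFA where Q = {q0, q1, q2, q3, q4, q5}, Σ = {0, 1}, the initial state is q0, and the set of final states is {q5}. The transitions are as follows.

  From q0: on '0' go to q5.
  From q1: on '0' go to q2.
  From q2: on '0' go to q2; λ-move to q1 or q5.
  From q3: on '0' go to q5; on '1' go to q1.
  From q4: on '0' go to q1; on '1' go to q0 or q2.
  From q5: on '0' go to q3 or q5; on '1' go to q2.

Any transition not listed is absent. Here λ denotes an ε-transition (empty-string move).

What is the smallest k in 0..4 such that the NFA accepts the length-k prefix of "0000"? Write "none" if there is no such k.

Start in {q0}.
Read '0': q0→{q5}; now {q5}.
None of the earlier sets intersect F, but {q5} does.

1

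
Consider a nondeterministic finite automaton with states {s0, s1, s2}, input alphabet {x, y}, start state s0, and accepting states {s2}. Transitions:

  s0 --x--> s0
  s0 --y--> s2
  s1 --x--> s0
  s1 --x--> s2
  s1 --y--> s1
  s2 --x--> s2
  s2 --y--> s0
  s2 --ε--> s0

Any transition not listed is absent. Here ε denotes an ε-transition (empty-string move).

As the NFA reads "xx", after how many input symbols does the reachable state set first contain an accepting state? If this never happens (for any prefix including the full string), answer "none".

none

Start in {s0}.
Read 'x': s0→{s0}; now {s0}.
Read 'x': s0→{s0}; now {s0}.
No reachable set along the way intersects F.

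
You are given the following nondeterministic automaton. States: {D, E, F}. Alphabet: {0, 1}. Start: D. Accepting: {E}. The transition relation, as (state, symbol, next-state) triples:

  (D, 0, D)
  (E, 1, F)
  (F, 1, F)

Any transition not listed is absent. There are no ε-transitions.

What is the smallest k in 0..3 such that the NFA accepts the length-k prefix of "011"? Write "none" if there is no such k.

none

Start in {D}.
Read '0': D→{D}; now {D}.
Read '1': D→∅; now ∅.
The set is empty and remains empty for the remaining 1 symbol.
No reachable set along the way intersects F.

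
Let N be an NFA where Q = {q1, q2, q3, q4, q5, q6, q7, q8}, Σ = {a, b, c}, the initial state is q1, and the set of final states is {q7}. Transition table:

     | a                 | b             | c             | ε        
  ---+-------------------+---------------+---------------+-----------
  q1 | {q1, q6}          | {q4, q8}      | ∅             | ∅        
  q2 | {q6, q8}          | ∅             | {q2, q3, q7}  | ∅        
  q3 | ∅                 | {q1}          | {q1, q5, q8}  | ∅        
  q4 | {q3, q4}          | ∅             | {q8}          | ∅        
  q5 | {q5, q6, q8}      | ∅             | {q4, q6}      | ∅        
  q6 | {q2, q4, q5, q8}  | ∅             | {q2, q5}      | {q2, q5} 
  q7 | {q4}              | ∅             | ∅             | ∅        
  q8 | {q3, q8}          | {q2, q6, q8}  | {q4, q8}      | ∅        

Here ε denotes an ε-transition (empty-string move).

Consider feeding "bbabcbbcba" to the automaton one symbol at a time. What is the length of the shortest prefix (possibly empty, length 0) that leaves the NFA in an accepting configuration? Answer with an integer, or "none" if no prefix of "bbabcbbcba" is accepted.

Start in {q1}.
Read 'b': {q1} → {q4, q8}.
Read 'b': {q4, q8} → {q2, q5, q6, q8}.
Read 'a': {q2, q5, q6, q8} → {q2, q3, q4, q5, q6, q8}.
Read 'b': {q2, q3, q4, q5, q6, q8} → {q1, q2, q5, q6, q8}.
Read 'c': {q1, q2, q5, q6, q8} → {q2, q3, q4, q5, q6, q7, q8}.
None of the earlier sets intersect F, but {q2, q3, q4, q5, q6, q7, q8} does.

5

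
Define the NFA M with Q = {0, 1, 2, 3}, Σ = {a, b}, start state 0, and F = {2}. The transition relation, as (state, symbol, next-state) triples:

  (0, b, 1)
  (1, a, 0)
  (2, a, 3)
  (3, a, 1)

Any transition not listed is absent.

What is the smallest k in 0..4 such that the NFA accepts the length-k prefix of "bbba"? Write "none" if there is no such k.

Start in {0}.
Read 'b': {0} → {1}.
Read 'b': {1} → ∅.
The set is empty and remains empty for the remaining 2 symbols.
No reachable set along the way intersects F.

none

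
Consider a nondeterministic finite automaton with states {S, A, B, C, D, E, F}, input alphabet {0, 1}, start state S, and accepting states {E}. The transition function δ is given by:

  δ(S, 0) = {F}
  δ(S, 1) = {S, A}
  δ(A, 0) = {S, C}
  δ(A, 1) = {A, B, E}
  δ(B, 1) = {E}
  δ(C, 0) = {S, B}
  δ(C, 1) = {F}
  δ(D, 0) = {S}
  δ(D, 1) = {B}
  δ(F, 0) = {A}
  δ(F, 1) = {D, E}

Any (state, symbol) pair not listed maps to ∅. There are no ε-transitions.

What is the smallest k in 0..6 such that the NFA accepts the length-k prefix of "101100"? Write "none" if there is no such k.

Start in {S}.
Read '1': {S} → {S, A}.
Read '0': {S, A} → {S, C, F}.
Read '1': {S, C, F} → {S, A, D, E, F}.
None of the earlier sets intersect F, but {S, A, D, E, F} does.

3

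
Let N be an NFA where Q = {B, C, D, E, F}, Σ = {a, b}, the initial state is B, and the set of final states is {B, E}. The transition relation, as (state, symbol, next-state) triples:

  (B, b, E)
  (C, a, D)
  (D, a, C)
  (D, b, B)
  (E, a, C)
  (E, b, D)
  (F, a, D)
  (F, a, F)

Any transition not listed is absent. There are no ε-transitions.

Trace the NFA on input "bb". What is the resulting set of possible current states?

Start in {B}.
Read 'b': {B} → {E}.
Read 'b': {E} → {D}.

{D}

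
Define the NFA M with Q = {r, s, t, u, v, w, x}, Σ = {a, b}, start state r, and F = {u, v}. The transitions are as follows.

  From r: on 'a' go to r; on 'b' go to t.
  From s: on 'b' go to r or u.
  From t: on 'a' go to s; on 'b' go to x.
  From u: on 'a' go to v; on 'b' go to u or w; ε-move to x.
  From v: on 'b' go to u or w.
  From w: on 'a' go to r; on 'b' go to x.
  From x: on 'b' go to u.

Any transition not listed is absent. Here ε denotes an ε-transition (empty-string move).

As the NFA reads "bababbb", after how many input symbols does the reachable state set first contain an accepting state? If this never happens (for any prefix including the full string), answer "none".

3

Start in {r}.
Read 'b': {r} → {t}.
Read 'a': {t} → {s}.
Read 'b': {s} → {r, u, x}.
None of the earlier sets intersect F, but {r, u, x} does.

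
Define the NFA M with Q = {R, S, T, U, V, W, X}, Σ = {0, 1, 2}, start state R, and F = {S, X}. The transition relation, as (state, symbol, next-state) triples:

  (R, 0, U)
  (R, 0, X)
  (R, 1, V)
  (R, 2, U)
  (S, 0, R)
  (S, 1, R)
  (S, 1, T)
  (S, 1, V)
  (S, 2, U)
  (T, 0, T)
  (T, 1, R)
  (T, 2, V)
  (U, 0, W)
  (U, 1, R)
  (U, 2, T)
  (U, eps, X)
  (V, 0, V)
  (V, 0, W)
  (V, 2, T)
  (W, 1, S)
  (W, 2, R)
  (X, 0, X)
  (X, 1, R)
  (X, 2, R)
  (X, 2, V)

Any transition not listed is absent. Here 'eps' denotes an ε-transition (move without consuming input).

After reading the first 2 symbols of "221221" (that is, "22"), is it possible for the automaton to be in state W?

Start in {R}.
Read '2': R→{U}; union {U}; ε-closure = {U, X}.
Read '2': U→{T}, X→{R, V}; now {R, T, V}.
State W is not in {R, T, V}.

No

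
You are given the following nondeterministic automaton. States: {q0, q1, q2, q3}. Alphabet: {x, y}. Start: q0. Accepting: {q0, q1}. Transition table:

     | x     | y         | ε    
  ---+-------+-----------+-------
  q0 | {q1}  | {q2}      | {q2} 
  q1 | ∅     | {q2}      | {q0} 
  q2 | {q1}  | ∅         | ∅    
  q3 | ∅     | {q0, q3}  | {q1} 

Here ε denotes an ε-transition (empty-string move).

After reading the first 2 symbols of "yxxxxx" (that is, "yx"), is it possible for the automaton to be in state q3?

No

Start: ε-closure({q0}) = {q0, q2}.
Read 'y': {q0, q2} → {q2}.
Read 'x': {q2} → {q0, q1, q2}.
State q3 is not in {q0, q1, q2}.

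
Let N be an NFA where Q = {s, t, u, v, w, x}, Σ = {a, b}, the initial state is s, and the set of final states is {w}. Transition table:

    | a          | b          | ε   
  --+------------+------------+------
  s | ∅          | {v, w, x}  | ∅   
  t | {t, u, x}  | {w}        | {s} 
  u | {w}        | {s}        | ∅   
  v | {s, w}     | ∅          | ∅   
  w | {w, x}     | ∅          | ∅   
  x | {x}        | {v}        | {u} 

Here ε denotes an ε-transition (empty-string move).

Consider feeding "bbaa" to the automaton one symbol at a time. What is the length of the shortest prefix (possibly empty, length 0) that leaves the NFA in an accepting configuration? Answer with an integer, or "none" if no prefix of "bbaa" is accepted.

1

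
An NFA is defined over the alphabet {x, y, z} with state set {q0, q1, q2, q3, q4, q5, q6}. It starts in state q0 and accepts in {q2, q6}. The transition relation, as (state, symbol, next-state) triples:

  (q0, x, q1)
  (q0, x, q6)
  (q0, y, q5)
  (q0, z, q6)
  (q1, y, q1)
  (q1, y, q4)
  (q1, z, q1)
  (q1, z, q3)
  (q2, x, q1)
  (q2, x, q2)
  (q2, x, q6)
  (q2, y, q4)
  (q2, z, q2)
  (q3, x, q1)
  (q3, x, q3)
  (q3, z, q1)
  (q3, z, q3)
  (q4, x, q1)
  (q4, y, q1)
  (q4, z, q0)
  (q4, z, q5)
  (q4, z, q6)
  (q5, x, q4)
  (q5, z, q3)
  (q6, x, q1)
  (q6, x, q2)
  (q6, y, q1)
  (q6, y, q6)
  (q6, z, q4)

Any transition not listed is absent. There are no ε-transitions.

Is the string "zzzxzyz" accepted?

Start in {q0}.
Read 'z': {q0} → {q6}.
Read 'z': {q6} → {q4}.
Read 'z': {q4} → {q0, q5, q6}.
Read 'x': {q0, q5, q6} → {q1, q2, q4, q6}.
Read 'z': {q1, q2, q4, q6} → {q0, q1, q2, q3, q4, q5, q6}.
Read 'y': {q0, q1, q2, q3, q4, q5, q6} → {q1, q4, q5, q6}.
Read 'z': {q1, q4, q5, q6} → {q0, q1, q3, q4, q5, q6}.
The final set {q0, q1, q3, q4, q5, q6} contains the accepting state q6.

Yes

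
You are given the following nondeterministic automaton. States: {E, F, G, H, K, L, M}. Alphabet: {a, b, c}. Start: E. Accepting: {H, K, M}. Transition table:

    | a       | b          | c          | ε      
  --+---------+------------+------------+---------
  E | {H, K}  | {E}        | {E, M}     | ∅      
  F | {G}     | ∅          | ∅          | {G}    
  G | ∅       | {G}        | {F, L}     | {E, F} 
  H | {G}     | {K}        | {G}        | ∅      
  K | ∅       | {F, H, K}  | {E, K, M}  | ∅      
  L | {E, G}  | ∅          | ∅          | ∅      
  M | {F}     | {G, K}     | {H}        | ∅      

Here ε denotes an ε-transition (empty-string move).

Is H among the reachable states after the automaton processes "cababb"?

Yes

Start in {E}.
Read 'c': {E} → {E, M}.
Read 'a': {E, M} → {E, F, G, H, K}.
Read 'b': {E, F, G, H, K} → {E, F, G, H, K}.
Read 'a': {E, F, G, H, K} → {E, F, G, H, K}.
Read 'b': {E, F, G, H, K} → {E, F, G, H, K}.
Read 'b': {E, F, G, H, K} → {E, F, G, H, K}.
State H is in {E, F, G, H, K}.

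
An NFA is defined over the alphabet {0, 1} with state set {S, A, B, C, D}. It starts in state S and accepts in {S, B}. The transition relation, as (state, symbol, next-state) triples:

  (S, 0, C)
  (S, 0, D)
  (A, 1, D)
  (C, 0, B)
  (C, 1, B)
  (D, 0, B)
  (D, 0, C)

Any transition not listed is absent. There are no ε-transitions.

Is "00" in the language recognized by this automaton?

Yes

Start in {S}.
Read '0': S→{C, D}; now {C, D}.
Read '0': C→{B}, D→{B, C}; now {B, C}.
The final set {B, C} contains the accepting state B.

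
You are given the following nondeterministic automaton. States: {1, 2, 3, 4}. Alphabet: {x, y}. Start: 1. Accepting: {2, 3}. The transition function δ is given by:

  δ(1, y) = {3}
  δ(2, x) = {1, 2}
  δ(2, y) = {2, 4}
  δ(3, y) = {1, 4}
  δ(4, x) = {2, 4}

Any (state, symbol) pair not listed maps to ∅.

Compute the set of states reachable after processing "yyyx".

∅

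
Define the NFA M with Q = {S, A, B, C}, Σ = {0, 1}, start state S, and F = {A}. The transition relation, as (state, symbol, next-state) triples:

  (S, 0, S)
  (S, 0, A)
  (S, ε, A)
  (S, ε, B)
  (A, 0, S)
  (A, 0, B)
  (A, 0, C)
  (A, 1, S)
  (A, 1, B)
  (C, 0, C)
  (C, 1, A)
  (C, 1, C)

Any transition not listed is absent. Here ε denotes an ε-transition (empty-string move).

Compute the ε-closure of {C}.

Begin with {C}.
No ε-moves leave this set, so the closure equals the set itself.

{C}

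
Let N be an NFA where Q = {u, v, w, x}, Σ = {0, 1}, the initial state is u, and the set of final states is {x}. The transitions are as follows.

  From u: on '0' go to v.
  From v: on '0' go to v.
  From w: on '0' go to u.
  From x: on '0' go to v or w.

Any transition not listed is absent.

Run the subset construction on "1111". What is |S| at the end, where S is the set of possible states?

0

Start in {u}.
Read '1': {u} → ∅.
The set is empty and remains empty for the remaining 3 symbols.
That set has 0 states.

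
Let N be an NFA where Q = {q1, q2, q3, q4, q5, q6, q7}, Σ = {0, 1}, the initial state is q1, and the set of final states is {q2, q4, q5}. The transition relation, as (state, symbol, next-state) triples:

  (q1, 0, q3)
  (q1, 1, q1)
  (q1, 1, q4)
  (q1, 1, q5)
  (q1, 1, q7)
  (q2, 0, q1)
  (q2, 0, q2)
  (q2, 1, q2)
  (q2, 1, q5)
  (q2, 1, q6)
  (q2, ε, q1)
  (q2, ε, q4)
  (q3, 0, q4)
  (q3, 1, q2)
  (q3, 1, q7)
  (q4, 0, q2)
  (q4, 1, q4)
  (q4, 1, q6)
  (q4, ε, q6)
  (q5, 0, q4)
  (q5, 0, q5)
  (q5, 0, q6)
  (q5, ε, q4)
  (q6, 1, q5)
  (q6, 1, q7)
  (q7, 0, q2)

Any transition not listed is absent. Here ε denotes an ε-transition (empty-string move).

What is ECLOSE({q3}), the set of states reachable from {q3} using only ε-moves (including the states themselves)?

Begin with {q3}.
No ε-moves leave this set, so the closure equals the set itself.

{q3}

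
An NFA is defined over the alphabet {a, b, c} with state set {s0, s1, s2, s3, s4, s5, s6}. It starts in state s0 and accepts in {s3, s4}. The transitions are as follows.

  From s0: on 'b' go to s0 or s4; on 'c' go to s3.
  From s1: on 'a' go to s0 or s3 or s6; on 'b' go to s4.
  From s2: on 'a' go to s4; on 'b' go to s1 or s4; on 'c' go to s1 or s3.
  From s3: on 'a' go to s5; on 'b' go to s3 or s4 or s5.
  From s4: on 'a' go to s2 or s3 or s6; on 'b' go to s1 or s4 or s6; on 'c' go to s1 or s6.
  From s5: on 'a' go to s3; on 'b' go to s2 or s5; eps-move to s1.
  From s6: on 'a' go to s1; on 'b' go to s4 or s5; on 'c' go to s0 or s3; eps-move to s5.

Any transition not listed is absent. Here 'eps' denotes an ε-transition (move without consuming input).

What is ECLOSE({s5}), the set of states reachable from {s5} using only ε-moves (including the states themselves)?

{s1, s5}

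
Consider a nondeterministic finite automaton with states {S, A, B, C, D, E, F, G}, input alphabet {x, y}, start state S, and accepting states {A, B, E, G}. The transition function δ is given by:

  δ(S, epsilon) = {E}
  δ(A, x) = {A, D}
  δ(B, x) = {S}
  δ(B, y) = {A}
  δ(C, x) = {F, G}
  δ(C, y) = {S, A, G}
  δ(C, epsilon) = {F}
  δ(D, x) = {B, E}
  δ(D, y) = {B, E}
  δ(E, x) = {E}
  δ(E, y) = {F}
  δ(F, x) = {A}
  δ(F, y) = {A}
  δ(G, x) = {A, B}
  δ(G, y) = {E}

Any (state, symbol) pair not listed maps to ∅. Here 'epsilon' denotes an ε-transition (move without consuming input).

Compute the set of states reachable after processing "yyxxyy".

{A, F}

Start: ε-closure({S}) = {S, E}.
Read 'y': S→∅, E→{F}; now {F}.
Read 'y': F→{A}; now {A}.
Read 'x': A→{A, D}; now {A, D}.
Read 'x': A→{A, D}, D→{B, E}; now {A, B, D, E}.
Read 'y': A→∅, B→{A}, D→{B, E}, E→{F}; now {A, B, E, F}.
Read 'y': A→∅, B→{A}, E→{F}, F→{A}; now {A, F}.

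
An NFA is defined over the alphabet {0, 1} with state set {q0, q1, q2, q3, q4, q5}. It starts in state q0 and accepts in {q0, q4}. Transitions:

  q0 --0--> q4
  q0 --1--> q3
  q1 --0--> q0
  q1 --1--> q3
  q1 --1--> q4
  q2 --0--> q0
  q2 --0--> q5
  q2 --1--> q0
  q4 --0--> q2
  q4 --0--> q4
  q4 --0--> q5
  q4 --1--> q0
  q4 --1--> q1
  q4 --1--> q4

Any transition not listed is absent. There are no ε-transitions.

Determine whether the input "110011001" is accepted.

Start in {q0}.
Read '1': q0→{q3}; now {q3}.
Read '1': q3→∅; now ∅.
The set is empty and remains empty for the remaining 7 symbols.
The final set ∅ contains no accepting state.

No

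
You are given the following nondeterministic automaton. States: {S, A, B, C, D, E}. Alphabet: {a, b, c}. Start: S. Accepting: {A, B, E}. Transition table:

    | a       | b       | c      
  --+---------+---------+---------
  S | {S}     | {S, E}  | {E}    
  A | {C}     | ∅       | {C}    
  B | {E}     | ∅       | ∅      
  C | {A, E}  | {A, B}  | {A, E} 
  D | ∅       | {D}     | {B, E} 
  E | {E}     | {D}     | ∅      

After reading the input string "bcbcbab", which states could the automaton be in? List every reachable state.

Start in {S}.
Read 'b': {S} → {S, E}.
Read 'c': {S, E} → {E}.
Read 'b': {E} → {D}.
Read 'c': {D} → {B, E}.
Read 'b': {B, E} → {D}.
Read 'a': {D} → ∅.
The set is empty and remains empty for the remaining 1 symbol.

∅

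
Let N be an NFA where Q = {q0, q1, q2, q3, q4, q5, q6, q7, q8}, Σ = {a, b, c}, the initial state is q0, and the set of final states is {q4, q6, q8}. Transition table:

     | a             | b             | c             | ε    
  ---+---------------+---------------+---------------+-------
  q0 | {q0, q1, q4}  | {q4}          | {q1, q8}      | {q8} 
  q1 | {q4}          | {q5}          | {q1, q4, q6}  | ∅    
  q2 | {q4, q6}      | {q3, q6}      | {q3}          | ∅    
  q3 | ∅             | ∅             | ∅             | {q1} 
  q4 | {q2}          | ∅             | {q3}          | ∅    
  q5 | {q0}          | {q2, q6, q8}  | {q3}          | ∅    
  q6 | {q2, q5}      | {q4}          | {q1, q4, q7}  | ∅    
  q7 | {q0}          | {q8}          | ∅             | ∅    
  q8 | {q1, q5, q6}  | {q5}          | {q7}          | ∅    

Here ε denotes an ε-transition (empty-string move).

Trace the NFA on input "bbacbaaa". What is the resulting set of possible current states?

Start: ε-closure({q0}) = {q0, q8}.
Read 'b': q0→{q4}, q8→{q5}; now {q4, q5}.
Read 'b': q4→∅, q5→{q2, q6, q8}; now {q2, q6, q8}.
Read 'a': q2→{q4, q6}, q6→{q2, q5}, q8→{q1, q5, q6}; now {q1, q2, q4, q5, q6}.
Read 'c': q1→{q1, q4, q6}, q2→{q3}, q4→{q3}, q5→{q3}, q6→{q1, q4, q7}; now {q1, q3, q4, q6, q7}.
Read 'b': q1→{q5}, q3→∅, q4→∅, q6→{q4}, q7→{q8}; now {q4, q5, q8}.
Read 'a': q4→{q2}, q5→{q0}, q8→{q1, q5, q6}; union {q0, q1, q2, q5, q6}; ε-closure = {q0, q1, q2, q5, q6, q8}.
Read 'a': q0→{q0, q1, q4}, q1→{q4}, q2→{q4, q6}, q5→{q0}, q6→{q2, q5}, q8→{q1, q5, q6}; union {q0, q1, q2, q4, q5, q6}; ε-closure = {q0, q1, q2, q4, q5, q6, q8}.
Read 'a': q0→{q0, q1, q4}, q1→{q4}, q2→{q4, q6}, q4→{q2}, q5→{q0}, q6→{q2, q5}, q8→{q1, q5, q6}; union {q0, q1, q2, q4, q5, q6}; ε-closure = {q0, q1, q2, q4, q5, q6, q8}.

{q0, q1, q2, q4, q5, q6, q8}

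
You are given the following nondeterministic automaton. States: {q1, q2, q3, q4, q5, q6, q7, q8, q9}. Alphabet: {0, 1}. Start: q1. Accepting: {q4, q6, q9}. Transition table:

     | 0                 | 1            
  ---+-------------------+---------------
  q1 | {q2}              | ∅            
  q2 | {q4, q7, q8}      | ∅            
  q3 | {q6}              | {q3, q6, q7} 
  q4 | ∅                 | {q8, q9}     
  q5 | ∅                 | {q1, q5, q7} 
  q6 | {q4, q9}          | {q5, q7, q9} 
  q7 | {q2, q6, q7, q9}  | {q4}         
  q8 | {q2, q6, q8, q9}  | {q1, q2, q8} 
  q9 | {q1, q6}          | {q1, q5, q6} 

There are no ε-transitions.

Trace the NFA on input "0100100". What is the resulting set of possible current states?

∅

Start in {q1}.
Read '0': q1→{q2}; now {q2}.
Read '1': q2→∅; now ∅.
The set is empty and remains empty for the remaining 5 symbols.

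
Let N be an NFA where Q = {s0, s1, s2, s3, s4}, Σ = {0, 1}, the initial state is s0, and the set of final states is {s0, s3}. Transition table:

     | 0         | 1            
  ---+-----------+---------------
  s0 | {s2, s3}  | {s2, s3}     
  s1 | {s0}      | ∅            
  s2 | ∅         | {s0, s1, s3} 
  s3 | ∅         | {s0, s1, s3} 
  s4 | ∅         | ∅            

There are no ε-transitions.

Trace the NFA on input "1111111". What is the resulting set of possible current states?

{s0, s1, s2, s3}

Start in {s0}.
Read '1': s0→{s2, s3}; now {s2, s3}.
Read '1': s2→{s0, s1, s3}, s3→{s0, s1, s3}; now {s0, s1, s3}.
Read '1': s0→{s2, s3}, s1→∅, s3→{s0, s1, s3}; now {s0, s1, s2, s3}.
Read '1': s0→{s2, s3}, s1→∅, s2→{s0, s1, s3}, s3→{s0, s1, s3}; now {s0, s1, s2, s3}.
Read '1': s0→{s2, s3}, s1→∅, s2→{s0, s1, s3}, s3→{s0, s1, s3}; now {s0, s1, s2, s3}.
Read '1': s0→{s2, s3}, s1→∅, s2→{s0, s1, s3}, s3→{s0, s1, s3}; now {s0, s1, s2, s3}.
Read '1': s0→{s2, s3}, s1→∅, s2→{s0, s1, s3}, s3→{s0, s1, s3}; now {s0, s1, s2, s3}.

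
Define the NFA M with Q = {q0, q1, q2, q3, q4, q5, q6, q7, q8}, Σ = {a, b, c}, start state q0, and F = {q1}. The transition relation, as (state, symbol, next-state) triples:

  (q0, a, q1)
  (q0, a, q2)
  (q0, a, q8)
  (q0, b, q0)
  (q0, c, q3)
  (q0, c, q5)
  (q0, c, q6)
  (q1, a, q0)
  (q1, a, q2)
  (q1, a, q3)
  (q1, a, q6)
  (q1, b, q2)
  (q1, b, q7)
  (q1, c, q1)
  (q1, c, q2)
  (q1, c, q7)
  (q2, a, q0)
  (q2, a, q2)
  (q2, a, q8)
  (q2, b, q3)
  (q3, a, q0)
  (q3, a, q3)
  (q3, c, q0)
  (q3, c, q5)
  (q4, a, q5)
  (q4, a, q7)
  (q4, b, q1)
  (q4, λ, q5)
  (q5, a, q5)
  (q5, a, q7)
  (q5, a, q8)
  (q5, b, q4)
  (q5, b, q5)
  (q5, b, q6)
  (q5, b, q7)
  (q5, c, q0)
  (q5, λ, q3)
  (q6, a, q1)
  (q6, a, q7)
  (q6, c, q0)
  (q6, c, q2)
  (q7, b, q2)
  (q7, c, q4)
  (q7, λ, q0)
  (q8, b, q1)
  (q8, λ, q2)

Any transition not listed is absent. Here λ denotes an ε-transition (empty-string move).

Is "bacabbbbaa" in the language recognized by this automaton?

Yes

Start in {q0}.
Read 'b': {q0} → {q0}.
Read 'a': {q0} → {q1, q2, q8}.
Read 'c': {q1, q2, q8} → {q0, q1, q2, q7}.
Read 'a': {q0, q1, q2, q7} → {q0, q1, q2, q3, q6, q8}.
Read 'b': {q0, q1, q2, q3, q6, q8} → {q0, q1, q2, q3, q7}.
Read 'b': {q0, q1, q2, q3, q7} → {q0, q2, q3, q7}.
Read 'b': {q0, q2, q3, q7} → {q0, q2, q3}.
Read 'b': {q0, q2, q3} → {q0, q3}.
Read 'a': {q0, q3} → {q0, q1, q2, q3, q8}.
Read 'a': {q0, q1, q2, q3, q8} → {q0, q1, q2, q3, q6, q8}.
The final set {q0, q1, q2, q3, q6, q8} contains the accepting state q1.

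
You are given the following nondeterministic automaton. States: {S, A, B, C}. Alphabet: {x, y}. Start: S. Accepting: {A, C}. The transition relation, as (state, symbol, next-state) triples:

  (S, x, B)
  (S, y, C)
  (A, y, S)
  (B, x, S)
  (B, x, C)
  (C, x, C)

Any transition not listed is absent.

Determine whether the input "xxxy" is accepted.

No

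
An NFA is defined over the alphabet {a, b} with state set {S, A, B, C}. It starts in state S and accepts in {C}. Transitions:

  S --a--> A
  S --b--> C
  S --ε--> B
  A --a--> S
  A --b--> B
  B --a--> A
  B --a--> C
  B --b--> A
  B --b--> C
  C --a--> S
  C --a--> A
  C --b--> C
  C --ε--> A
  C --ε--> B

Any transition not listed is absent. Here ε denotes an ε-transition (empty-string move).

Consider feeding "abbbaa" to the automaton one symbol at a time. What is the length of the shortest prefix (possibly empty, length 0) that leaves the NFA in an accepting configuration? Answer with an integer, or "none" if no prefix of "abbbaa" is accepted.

1

Start: ε-closure({S}) = {S, B}.
Read 'a': S→{A}, B→{A, C}; union {A, C}; ε-closure = {A, B, C}.
None of the earlier sets intersect F, but {A, B, C} does.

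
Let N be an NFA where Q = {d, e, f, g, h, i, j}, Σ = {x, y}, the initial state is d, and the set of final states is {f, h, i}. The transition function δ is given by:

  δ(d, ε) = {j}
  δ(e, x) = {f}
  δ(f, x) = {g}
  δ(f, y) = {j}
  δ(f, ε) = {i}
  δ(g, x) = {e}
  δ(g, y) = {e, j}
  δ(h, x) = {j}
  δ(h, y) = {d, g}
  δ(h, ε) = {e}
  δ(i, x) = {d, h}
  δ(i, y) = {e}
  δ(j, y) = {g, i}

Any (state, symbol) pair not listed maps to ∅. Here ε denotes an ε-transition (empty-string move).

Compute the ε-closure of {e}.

{e}

Begin with {e}.
No ε-moves leave this set, so the closure equals the set itself.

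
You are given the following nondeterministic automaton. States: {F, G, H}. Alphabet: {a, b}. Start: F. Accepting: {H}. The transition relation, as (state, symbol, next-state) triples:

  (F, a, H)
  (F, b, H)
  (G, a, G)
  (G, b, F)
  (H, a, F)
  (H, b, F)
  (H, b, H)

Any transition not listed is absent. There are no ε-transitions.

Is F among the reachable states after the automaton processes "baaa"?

Start in {F}.
Read 'b': F→{H}; now {H}.
Read 'a': H→{F}; now {F}.
Read 'a': F→{H}; now {H}.
Read 'a': H→{F}; now {F}.
State F is in {F}.

Yes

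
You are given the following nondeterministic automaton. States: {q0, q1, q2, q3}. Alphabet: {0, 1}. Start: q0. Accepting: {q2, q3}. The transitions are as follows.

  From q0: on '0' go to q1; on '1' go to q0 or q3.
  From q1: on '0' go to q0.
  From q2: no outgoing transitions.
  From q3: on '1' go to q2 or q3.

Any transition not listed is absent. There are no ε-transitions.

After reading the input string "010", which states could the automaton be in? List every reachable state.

∅

Start in {q0}.
Read '0': q0→{q1}; now {q1}.
Read '1': q1→∅; now ∅.
The set is empty and remains empty for the remaining 1 symbol.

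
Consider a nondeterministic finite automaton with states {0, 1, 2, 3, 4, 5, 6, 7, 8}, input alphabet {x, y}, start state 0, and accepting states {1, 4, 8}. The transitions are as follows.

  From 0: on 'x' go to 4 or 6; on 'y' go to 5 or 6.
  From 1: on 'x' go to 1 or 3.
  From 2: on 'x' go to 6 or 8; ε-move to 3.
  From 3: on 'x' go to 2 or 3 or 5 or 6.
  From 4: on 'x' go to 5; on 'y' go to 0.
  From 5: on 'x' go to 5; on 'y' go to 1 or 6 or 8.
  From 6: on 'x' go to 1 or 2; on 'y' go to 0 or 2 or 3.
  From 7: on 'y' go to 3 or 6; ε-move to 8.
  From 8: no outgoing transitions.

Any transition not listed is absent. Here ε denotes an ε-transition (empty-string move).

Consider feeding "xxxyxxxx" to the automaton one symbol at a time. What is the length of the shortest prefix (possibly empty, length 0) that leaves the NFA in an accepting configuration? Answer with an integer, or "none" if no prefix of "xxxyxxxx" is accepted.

Start in {0}.
Read 'x': 0→{4, 6}; now {4, 6}.
None of the earlier sets intersect F, but {4, 6} does.

1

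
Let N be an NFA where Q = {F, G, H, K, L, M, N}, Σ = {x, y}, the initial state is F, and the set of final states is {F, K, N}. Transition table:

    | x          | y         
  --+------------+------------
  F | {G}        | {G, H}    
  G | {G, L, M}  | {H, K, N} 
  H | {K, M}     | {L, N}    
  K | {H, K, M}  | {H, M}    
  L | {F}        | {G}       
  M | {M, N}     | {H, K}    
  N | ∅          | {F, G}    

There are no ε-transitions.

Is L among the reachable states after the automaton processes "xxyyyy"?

Yes

Start in {F}.
Read 'x': F→{G}; now {G}.
Read 'x': G→{G, L, M}; now {G, L, M}.
Read 'y': G→{H, K, N}, L→{G}, M→{H, K}; now {G, H, K, N}.
Read 'y': G→{H, K, N}, H→{L, N}, K→{H, M}, N→{F, G}; now {F, G, H, K, L, M, N}.
Read 'y': F→{G, H}, G→{H, K, N}, H→{L, N}, K→{H, M}, L→{G}, M→{H, K}, N→{F, G}; now {F, G, H, K, L, M, N}.
Read 'y': F→{G, H}, G→{H, K, N}, H→{L, N}, K→{H, M}, L→{G}, M→{H, K}, N→{F, G}; now {F, G, H, K, L, M, N}.
State L is in {F, G, H, K, L, M, N}.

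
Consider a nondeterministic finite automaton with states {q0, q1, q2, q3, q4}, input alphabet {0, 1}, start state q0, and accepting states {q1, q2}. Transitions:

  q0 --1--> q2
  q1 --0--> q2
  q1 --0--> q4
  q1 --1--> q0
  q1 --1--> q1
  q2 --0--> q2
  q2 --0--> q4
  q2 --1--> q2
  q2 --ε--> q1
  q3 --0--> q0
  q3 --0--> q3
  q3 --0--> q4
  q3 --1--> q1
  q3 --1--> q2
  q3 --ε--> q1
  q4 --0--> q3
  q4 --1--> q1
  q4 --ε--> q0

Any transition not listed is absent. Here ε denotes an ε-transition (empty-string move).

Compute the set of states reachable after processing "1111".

{q0, q1, q2}

Start in {q0}.
Read '1': q0→{q2}; union {q2}; ε-closure = {q1, q2}.
Read '1': q1→{q0, q1}, q2→{q2}; now {q0, q1, q2}.
Read '1': q0→{q2}, q1→{q0, q1}, q2→{q2}; now {q0, q1, q2}.
Read '1': q0→{q2}, q1→{q0, q1}, q2→{q2}; now {q0, q1, q2}.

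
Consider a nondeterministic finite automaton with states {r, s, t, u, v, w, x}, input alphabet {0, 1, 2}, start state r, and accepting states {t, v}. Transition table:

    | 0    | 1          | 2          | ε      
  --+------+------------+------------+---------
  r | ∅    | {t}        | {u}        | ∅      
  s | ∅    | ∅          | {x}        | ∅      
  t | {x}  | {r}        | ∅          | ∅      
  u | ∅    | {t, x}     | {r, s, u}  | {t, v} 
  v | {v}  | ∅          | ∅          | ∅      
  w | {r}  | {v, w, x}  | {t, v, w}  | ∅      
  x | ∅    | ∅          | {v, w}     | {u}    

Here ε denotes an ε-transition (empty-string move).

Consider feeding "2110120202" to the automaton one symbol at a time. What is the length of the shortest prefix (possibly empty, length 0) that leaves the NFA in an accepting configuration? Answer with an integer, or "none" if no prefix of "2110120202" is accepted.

1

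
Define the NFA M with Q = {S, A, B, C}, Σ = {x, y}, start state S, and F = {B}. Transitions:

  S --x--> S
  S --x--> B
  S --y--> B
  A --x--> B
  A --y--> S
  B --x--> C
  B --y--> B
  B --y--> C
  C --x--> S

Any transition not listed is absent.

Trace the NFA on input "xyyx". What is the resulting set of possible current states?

Start in {S}.
Read 'x': {S} → {S, B}.
Read 'y': {S, B} → {B, C}.
Read 'y': {B, C} → {B, C}.
Read 'x': {B, C} → {S, C}.

{S, C}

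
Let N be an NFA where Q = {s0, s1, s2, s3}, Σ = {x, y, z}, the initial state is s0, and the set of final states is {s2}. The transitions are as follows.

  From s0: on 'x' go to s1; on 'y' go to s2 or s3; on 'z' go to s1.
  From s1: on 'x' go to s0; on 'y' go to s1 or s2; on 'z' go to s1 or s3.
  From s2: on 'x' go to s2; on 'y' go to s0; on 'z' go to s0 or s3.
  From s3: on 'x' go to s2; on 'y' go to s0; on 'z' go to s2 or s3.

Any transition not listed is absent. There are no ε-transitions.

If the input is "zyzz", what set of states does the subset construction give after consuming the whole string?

Start in {s0}.
Read 'z': s0→{s1}; now {s1}.
Read 'y': s1→{s1, s2}; now {s1, s2}.
Read 'z': s1→{s1, s3}, s2→{s0, s3}; now {s0, s1, s3}.
Read 'z': s0→{s1}, s1→{s1, s3}, s3→{s2, s3}; now {s1, s2, s3}.

{s1, s2, s3}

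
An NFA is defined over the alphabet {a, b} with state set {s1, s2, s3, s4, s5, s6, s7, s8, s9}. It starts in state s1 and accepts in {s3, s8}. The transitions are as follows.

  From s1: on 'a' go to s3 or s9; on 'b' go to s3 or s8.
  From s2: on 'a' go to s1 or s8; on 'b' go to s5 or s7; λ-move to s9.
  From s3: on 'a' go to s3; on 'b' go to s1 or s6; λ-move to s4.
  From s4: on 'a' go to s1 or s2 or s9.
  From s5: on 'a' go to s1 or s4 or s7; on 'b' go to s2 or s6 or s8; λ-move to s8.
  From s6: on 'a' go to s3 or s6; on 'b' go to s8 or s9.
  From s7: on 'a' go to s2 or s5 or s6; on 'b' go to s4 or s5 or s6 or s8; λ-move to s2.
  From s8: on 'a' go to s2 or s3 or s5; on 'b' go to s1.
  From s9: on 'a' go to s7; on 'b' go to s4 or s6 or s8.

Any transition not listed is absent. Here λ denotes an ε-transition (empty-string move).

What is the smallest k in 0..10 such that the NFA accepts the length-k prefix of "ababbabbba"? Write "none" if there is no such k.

Start in {s1}.
Read 'a': {s1} → {s3, s4, s9}.
None of the earlier sets intersect F, but {s3, s4, s9} does.

1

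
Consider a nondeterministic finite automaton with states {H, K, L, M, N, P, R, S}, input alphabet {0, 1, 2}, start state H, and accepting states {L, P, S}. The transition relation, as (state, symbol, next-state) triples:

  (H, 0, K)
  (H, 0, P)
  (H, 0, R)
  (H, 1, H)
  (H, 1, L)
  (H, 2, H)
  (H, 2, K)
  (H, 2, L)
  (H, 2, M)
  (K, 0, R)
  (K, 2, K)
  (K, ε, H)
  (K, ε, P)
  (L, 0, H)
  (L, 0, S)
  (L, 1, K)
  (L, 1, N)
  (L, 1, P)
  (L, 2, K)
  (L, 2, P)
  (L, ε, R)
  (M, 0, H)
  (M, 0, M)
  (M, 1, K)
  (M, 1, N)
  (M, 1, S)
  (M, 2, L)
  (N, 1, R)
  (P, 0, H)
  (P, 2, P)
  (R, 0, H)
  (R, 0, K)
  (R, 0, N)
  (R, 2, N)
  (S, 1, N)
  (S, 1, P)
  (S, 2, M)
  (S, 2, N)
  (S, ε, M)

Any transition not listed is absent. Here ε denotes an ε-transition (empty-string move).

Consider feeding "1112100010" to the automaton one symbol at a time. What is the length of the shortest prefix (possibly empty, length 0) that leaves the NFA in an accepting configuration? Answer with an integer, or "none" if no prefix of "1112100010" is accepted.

1

Start in {H}.
Read '1': H→{H, L}; union {H, L}; ε-closure = {H, L, R}.
None of the earlier sets intersect F, but {H, L, R} does.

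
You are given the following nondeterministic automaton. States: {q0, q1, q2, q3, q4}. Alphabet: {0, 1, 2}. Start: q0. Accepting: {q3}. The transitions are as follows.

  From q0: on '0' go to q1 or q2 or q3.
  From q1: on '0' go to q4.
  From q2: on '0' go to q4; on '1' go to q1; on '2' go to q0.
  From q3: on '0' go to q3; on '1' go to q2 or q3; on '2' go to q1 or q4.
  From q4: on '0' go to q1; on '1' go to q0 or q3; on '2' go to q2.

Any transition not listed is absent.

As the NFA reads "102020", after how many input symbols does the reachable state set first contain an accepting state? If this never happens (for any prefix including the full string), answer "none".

Start in {q0}.
Read '1': q0→∅; now ∅.
The set is empty and remains empty for the remaining 5 symbols.
No reachable set along the way intersects F.

none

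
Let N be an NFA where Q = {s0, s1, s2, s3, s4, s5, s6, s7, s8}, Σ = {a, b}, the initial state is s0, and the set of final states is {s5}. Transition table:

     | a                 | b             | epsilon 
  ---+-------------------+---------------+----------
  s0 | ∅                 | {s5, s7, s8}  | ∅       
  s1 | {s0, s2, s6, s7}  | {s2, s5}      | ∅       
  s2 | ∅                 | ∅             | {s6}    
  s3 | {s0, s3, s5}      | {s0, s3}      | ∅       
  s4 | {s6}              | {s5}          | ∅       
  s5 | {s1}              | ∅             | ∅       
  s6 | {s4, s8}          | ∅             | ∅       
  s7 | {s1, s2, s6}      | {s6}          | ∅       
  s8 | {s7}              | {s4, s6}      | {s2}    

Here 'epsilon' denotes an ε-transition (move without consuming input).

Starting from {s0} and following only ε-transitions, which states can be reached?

Begin with {s0}.
No ε-moves leave this set, so the closure equals the set itself.

{s0}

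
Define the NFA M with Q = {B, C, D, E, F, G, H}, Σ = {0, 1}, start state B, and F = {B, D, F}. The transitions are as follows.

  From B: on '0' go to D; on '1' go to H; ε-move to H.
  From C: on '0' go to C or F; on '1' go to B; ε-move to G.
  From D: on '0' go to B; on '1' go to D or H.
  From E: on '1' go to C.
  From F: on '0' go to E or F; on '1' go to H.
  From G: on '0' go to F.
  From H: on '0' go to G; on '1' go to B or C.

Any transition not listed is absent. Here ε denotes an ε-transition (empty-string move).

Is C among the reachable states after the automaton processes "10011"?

Start: ε-closure({B}) = {B, H}.
Read '1': B→{H}, H→{B, C}; union {B, C, H}; ε-closure = {B, C, G, H}.
Read '0': B→{D}, C→{C, F}, G→{F}, H→{G}; now {C, D, F, G}.
Read '0': C→{C, F}, D→{B}, F→{E, F}, G→{F}; union {B, C, E, F}; ε-closure = {B, C, E, F, G, H}.
Read '1': B→{H}, C→{B}, E→{C}, F→{H}, G→∅, H→{B, C}; union {B, C, H}; ε-closure = {B, C, G, H}.
Read '1': B→{H}, C→{B}, G→∅, H→{B, C}; union {B, C, H}; ε-closure = {B, C, G, H}.
State C is in {B, C, G, H}.

Yes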